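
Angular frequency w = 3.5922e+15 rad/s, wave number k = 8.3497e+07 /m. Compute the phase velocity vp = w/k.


vp = w / k
= 3.5922e+15 / 8.3497e+07
= 4.3022e+07 m/s

4.3022e+07


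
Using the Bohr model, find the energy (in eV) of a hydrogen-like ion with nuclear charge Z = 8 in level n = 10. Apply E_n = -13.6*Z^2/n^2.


E_n = -13.6 * Z^2 / n^2
= -13.6 * 8^2 / 10^2
= -13.6 * 64 / 100
= -8.704 eV

-8.704


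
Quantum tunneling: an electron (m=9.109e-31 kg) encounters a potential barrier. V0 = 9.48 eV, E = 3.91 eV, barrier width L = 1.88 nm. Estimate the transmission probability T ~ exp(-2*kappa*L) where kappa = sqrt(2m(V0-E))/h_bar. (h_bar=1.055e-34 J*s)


V0 - E = 5.57 eV = 8.9231e-19 J
kappa = sqrt(2 * m * (V0-E)) / h_bar
= sqrt(2 * 9.109e-31 * 8.9231e-19) / 1.055e-34
= 1.2085e+10 /m
2*kappa*L = 2 * 1.2085e+10 * 1.88e-9
= 45.4407
T = exp(-45.4407) = 1.842358e-20

1.842358e-20


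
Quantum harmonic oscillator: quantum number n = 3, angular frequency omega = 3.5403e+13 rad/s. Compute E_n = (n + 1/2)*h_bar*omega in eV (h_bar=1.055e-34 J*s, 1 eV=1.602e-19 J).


E = (n + 1/2) * h_bar * omega
= (3 + 0.5) * 1.055e-34 * 3.5403e+13
= 3.5 * 3.7350e-21
= 1.3073e-20 J
= 0.0816 eV

0.0816


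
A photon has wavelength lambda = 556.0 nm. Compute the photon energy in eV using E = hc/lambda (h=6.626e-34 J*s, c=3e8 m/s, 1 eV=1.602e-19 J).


E = hc / lambda
= (6.626e-34)(3e8) / (556.0e-9)
= 1.9878e-25 / 5.5600e-07
= 3.5752e-19 J
Converting to eV: 3.5752e-19 / 1.602e-19
= 2.2317 eV

2.2317


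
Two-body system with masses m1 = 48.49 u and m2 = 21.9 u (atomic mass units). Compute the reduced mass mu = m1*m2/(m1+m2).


mu = m1 * m2 / (m1 + m2)
= 48.49 * 21.9 / (48.49 + 21.9)
= 1061.931 / 70.39
= 15.0864 u

15.0864


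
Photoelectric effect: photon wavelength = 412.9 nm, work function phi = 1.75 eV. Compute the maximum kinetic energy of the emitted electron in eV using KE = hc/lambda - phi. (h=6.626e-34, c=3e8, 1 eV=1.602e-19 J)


E_photon = hc / lambda
= (6.626e-34)(3e8) / (412.9e-9)
= 4.8142e-19 J
= 3.0051 eV
KE = E_photon - phi
= 3.0051 - 1.75
= 1.2551 eV

1.2551


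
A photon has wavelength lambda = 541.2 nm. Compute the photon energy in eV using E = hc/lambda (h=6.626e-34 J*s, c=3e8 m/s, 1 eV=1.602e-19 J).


E = hc / lambda
= (6.626e-34)(3e8) / (541.2e-9)
= 1.9878e-25 / 5.4120e-07
= 3.6729e-19 J
Converting to eV: 3.6729e-19 / 1.602e-19
= 2.2927 eV

2.2927


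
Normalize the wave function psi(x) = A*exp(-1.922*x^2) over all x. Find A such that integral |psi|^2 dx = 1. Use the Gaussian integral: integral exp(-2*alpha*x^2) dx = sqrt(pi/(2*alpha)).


integral |psi|^2 dx = A^2 * sqrt(pi/(2*alpha)) = 1
A^2 = sqrt(2*alpha/pi)
= sqrt(2 * 1.922 / pi)
= 1.106157
A = sqrt(1.106157)
= 1.0517

1.0517


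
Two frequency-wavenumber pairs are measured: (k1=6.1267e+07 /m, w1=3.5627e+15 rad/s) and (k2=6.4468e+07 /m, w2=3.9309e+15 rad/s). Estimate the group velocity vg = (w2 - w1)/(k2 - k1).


vg = (w2 - w1) / (k2 - k1)
= (3.9309e+15 - 3.5627e+15) / (6.4468e+07 - 6.1267e+07)
= 3.6820e+14 / 3.2010e+06
= 1.1503e+08 m/s

1.1503e+08


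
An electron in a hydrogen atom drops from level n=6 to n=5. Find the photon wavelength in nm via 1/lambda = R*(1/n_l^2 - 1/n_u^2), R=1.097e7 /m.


1/lambda = R * (1/n_l^2 - 1/n_u^2)
= 1.097e7 * (1/5^2 - 1/6^2)
= 1.097e7 * (0.04 - 0.027778)
= 1.097e7 * 0.012222
= 1.3408e+05 /m
lambda = 1 / 1.3408e+05 = 7458.3575 nm

7458.3575


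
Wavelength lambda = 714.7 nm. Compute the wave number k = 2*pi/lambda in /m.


k = 2 * pi / lambda
= 6.2832 / (714.7e-9)
= 6.2832 / 7.1470e-07
= 8.7914e+06 /m

8.7914e+06


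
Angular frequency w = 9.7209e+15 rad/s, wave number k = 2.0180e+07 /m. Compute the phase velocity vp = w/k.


vp = w / k
= 9.7209e+15 / 2.0180e+07
= 4.8171e+08 m/s

4.8171e+08


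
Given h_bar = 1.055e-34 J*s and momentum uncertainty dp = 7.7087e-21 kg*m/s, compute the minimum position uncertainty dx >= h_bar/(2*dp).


dx = h_bar / (2 * dp)
= 1.055e-34 / (2 * 7.7087e-21)
= 1.055e-34 / 1.5417e-20
= 6.8429e-15 m

6.8429e-15


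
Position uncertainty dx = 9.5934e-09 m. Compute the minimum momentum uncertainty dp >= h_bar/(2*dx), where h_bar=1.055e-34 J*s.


dp = h_bar / (2 * dx)
= 1.055e-34 / (2 * 9.5934e-09)
= 1.055e-34 / 1.9187e-08
= 5.4986e-27 kg*m/s

5.4986e-27


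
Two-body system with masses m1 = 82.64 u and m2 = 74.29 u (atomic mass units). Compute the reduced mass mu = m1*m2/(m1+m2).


mu = m1 * m2 / (m1 + m2)
= 82.64 * 74.29 / (82.64 + 74.29)
= 6139.3256 / 156.93
= 39.1214 u

39.1214


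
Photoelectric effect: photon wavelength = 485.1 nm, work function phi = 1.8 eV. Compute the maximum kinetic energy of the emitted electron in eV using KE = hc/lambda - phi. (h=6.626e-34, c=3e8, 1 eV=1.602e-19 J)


E_photon = hc / lambda
= (6.626e-34)(3e8) / (485.1e-9)
= 4.0977e-19 J
= 2.5579 eV
KE = E_photon - phi
= 2.5579 - 1.8
= 0.7579 eV

0.7579


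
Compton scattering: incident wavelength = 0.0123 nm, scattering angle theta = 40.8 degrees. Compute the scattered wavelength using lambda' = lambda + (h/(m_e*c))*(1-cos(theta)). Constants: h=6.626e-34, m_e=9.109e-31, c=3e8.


Compton wavelength: h/(m_e*c) = 2.4247e-12 m
d_lambda = 2.4247e-12 * (1 - cos(40.8 deg))
= 2.4247e-12 * 0.243005
= 5.8922e-13 m = 0.000589 nm
lambda' = 0.0123 + 0.000589
= 0.012889 nm

0.012889


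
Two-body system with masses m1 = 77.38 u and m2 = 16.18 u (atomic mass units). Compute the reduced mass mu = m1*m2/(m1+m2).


mu = m1 * m2 / (m1 + m2)
= 77.38 * 16.18 / (77.38 + 16.18)
= 1252.0084 / 93.56
= 13.3819 u

13.3819


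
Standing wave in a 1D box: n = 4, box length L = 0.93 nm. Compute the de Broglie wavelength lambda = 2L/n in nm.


lambda = 2L / n
= 2 * 0.93 / 4
= 1.86 / 4
= 0.465 nm

0.465


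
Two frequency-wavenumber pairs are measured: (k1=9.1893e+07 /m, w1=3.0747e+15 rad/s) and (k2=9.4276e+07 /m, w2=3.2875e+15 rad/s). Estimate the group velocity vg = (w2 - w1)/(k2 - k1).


vg = (w2 - w1) / (k2 - k1)
= (3.2875e+15 - 3.0747e+15) / (9.4276e+07 - 9.1893e+07)
= 2.1280e+14 / 2.3830e+06
= 8.9299e+07 m/s

8.9299e+07


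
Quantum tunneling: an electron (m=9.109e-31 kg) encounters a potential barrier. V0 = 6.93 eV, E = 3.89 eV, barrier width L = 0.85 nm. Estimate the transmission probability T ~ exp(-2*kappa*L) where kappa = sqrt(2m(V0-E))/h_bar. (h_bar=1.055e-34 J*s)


V0 - E = 3.04 eV = 4.8701e-19 J
kappa = sqrt(2 * m * (V0-E)) / h_bar
= sqrt(2 * 9.109e-31 * 4.8701e-19) / 1.055e-34
= 8.9282e+09 /m
2*kappa*L = 2 * 8.9282e+09 * 0.85e-9
= 15.178
T = exp(-15.178) = 2.560199e-07

2.560199e-07


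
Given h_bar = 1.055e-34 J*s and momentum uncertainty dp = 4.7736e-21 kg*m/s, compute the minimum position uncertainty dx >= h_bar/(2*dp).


dx = h_bar / (2 * dp)
= 1.055e-34 / (2 * 4.7736e-21)
= 1.055e-34 / 9.5472e-21
= 1.1050e-14 m

1.1050e-14


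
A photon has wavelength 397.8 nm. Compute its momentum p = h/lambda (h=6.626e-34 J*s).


p = h / lambda
= 6.626e-34 / (397.8e-9)
= 6.626e-34 / 3.9780e-07
= 1.6657e-27 kg*m/s

1.6657e-27


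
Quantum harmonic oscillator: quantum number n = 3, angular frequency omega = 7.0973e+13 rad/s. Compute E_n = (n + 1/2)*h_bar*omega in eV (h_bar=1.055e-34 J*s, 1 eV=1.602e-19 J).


E = (n + 1/2) * h_bar * omega
= (3 + 0.5) * 1.055e-34 * 7.0973e+13
= 3.5 * 7.4877e-21
= 2.6207e-20 J
= 0.1636 eV

0.1636


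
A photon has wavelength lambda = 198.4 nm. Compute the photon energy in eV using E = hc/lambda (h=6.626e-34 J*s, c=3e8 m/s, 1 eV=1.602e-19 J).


E = hc / lambda
= (6.626e-34)(3e8) / (198.4e-9)
= 1.9878e-25 / 1.9840e-07
= 1.0019e-18 J
Converting to eV: 1.0019e-18 / 1.602e-19
= 6.2542 eV

6.2542


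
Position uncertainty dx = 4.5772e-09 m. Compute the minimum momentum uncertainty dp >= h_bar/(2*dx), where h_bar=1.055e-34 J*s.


dp = h_bar / (2 * dx)
= 1.055e-34 / (2 * 4.5772e-09)
= 1.055e-34 / 9.1544e-09
= 1.1525e-26 kg*m/s

1.1525e-26


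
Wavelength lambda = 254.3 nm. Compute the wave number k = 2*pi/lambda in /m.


k = 2 * pi / lambda
= 6.2832 / (254.3e-9)
= 6.2832 / 2.5430e-07
= 2.4708e+07 /m

2.4708e+07


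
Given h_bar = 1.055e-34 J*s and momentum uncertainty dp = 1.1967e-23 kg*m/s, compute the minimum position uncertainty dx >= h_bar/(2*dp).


dx = h_bar / (2 * dp)
= 1.055e-34 / (2 * 1.1967e-23)
= 1.055e-34 / 2.3934e-23
= 4.4080e-12 m

4.4080e-12


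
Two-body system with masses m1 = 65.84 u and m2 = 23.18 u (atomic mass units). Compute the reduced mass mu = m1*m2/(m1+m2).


mu = m1 * m2 / (m1 + m2)
= 65.84 * 23.18 / (65.84 + 23.18)
= 1526.1712 / 89.02
= 17.1441 u

17.1441


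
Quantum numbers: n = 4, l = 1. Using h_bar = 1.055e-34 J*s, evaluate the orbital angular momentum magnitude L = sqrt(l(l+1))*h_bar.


L = sqrt(l*(l+1)) * h_bar
= sqrt(1 * 2) * 1.055e-34
= sqrt(2) * 1.055e-34
= 1.4142 * 1.055e-34
= 1.4920e-34 J*s

1.4920e-34


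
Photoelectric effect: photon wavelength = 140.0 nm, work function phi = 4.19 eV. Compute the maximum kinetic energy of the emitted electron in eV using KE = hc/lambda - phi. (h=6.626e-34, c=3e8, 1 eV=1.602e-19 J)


E_photon = hc / lambda
= (6.626e-34)(3e8) / (140.0e-9)
= 1.4199e-18 J
= 8.863 eV
KE = E_photon - phi
= 8.863 - 4.19
= 4.673 eV

4.673


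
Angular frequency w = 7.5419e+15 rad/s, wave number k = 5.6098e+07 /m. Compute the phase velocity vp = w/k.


vp = w / k
= 7.5419e+15 / 5.6098e+07
= 1.3444e+08 m/s

1.3444e+08


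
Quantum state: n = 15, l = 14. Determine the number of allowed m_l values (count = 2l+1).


m_l ranges from -l to +l in integer steps
So m_l goes from -14 to +14
Count = 2l + 1 = 2*14 + 1
= 29

29


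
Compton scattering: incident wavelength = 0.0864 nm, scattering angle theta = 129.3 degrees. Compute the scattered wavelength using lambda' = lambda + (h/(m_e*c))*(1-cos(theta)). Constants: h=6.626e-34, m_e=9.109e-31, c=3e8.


Compton wavelength: h/(m_e*c) = 2.4247e-12 m
d_lambda = 2.4247e-12 * (1 - cos(129.3 deg))
= 2.4247e-12 * 1.633381
= 3.9605e-12 m = 0.00396 nm
lambda' = 0.0864 + 0.00396
= 0.09036 nm

0.09036


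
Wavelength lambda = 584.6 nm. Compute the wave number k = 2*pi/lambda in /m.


k = 2 * pi / lambda
= 6.2832 / (584.6e-9)
= 6.2832 / 5.8460e-07
= 1.0748e+07 /m

1.0748e+07


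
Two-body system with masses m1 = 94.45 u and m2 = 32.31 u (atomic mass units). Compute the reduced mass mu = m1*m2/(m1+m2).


mu = m1 * m2 / (m1 + m2)
= 94.45 * 32.31 / (94.45 + 32.31)
= 3051.6795 / 126.76
= 24.0745 u

24.0745


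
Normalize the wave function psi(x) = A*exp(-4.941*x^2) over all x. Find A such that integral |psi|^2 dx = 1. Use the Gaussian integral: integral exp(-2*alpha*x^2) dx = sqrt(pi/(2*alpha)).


integral |psi|^2 dx = A^2 * sqrt(pi/(2*alpha)) = 1
A^2 = sqrt(2*alpha/pi)
= sqrt(2 * 4.941 / pi)
= 1.773567
A = sqrt(1.773567)
= 1.3318

1.3318


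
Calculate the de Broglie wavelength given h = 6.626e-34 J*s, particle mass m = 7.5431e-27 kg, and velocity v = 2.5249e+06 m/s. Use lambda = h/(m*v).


lambda = h / (m * v)
= 6.626e-34 / (7.5431e-27 * 2.5249e+06)
= 6.626e-34 / 1.9046e-20
= 3.4790e-14 m

3.4790e-14


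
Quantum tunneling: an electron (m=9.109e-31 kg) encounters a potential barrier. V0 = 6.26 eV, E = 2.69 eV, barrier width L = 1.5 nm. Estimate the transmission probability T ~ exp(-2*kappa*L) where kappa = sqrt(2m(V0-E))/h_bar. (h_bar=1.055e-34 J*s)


V0 - E = 3.57 eV = 5.7191e-19 J
kappa = sqrt(2 * m * (V0-E)) / h_bar
= sqrt(2 * 9.109e-31 * 5.7191e-19) / 1.055e-34
= 9.6753e+09 /m
2*kappa*L = 2 * 9.6753e+09 * 1.5e-9
= 29.0258
T = exp(-29.0258) = 2.478827e-13

2.478827e-13


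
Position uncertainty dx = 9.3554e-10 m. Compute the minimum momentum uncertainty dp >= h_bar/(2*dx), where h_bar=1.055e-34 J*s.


dp = h_bar / (2 * dx)
= 1.055e-34 / (2 * 9.3554e-10)
= 1.055e-34 / 1.8711e-09
= 5.6385e-26 kg*m/s

5.6385e-26


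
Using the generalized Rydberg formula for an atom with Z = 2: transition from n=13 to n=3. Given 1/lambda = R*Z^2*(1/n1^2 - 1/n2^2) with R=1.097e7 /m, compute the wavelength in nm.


1/lambda = R * Z^2 * (1/n1^2 - 1/n2^2)
= 1.097e7 * 2^2 * (1/3^2 - 1/13^2)
= 1.097e7 * 4 * (0.111111 - 0.005917)
= 4.6159e+06 /m
lambda = 1 / 4.6159e+06
= 216.642 nm

216.642


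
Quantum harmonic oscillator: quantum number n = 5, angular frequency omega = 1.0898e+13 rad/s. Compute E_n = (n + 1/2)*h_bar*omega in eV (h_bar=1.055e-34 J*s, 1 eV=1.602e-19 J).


E = (n + 1/2) * h_bar * omega
= (5 + 0.5) * 1.055e-34 * 1.0898e+13
= 5.5 * 1.1497e-21
= 6.3236e-21 J
= 0.0395 eV

0.0395


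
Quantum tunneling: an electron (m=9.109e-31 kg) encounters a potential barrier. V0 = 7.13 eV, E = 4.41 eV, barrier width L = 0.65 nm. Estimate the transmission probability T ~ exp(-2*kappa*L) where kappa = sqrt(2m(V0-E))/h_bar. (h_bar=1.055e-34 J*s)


V0 - E = 2.72 eV = 4.3574e-19 J
kappa = sqrt(2 * m * (V0-E)) / h_bar
= sqrt(2 * 9.109e-31 * 4.3574e-19) / 1.055e-34
= 8.4453e+09 /m
2*kappa*L = 2 * 8.4453e+09 * 0.65e-9
= 10.9789
T = exp(-10.9789) = 1.705866e-05

1.705866e-05


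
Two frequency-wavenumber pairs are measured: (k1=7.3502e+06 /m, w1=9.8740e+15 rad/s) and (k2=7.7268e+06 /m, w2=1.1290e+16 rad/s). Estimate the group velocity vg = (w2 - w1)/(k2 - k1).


vg = (w2 - w1) / (k2 - k1)
= (1.1290e+16 - 9.8740e+15) / (7.7268e+06 - 7.3502e+06)
= 1.4160e+15 / 3.7660e+05
= 3.7600e+09 m/s

3.7600e+09


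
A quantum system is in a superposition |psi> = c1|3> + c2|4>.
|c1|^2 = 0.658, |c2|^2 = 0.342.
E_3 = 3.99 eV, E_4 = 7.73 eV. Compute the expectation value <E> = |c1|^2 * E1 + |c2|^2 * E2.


<E> = |c1|^2 * E1 + |c2|^2 * E2
= 0.658 * 3.99 + 0.342 * 7.73
= 2.6254 + 2.6437
= 5.2691 eV

5.2691


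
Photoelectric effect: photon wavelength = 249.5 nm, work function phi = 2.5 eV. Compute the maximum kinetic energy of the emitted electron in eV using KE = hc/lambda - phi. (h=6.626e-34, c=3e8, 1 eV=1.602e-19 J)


E_photon = hc / lambda
= (6.626e-34)(3e8) / (249.5e-9)
= 7.9671e-19 J
= 4.9732 eV
KE = E_photon - phi
= 4.9732 - 2.5
= 2.4732 eV

2.4732


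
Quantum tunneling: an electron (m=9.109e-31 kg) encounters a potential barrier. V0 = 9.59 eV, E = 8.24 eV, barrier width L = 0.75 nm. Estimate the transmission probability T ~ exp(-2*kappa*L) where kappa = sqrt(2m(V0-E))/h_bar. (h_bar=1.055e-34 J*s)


V0 - E = 1.35 eV = 2.1627e-19 J
kappa = sqrt(2 * m * (V0-E)) / h_bar
= sqrt(2 * 9.109e-31 * 2.1627e-19) / 1.055e-34
= 5.9497e+09 /m
2*kappa*L = 2 * 5.9497e+09 * 0.75e-9
= 8.9246
T = exp(-8.9246) = 1.330787e-04

1.330787e-04


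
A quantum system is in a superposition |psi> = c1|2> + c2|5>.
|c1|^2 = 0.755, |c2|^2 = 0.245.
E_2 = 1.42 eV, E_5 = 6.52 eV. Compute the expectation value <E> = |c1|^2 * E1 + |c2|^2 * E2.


<E> = |c1|^2 * E1 + |c2|^2 * E2
= 0.755 * 1.42 + 0.245 * 6.52
= 1.0721 + 1.5974
= 2.6695 eV

2.6695


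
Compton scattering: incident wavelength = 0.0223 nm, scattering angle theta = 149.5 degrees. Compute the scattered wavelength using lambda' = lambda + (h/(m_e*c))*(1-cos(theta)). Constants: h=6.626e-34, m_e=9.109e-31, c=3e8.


Compton wavelength: h/(m_e*c) = 2.4247e-12 m
d_lambda = 2.4247e-12 * (1 - cos(149.5 deg))
= 2.4247e-12 * 1.861629
= 4.5139e-12 m = 0.004514 nm
lambda' = 0.0223 + 0.004514
= 0.026814 nm

0.026814


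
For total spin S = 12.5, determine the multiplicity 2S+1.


Spin multiplicity = 2S + 1
= 2 * 12.5 + 1
= 25.0 + 1
= 26

26


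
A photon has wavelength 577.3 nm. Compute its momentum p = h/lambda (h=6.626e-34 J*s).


p = h / lambda
= 6.626e-34 / (577.3e-9)
= 6.626e-34 / 5.7730e-07
= 1.1478e-27 kg*m/s

1.1478e-27


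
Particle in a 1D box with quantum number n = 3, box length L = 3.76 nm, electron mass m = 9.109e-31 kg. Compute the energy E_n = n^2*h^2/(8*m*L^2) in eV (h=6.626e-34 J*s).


E = n^2 * h^2 / (8 * m * L^2)
= 3^2 * (6.626e-34)^2 / (8 * 9.109e-31 * (3.76e-9)^2)
= 9 * 4.3904e-67 / (8 * 9.109e-31 * 1.4138e-17)
= 3.8354e-20 J
= 0.2394 eV

0.2394


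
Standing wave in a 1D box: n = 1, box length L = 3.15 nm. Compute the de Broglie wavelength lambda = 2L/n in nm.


lambda = 2L / n
= 2 * 3.15 / 1
= 6.3 / 1
= 6.3 nm

6.3


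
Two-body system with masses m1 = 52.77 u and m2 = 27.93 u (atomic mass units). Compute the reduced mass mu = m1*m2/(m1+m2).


mu = m1 * m2 / (m1 + m2)
= 52.77 * 27.93 / (52.77 + 27.93)
= 1473.8661 / 80.7
= 18.2635 u

18.2635


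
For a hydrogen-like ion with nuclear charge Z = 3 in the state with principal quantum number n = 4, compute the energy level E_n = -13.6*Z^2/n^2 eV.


E_n = -13.6 * Z^2 / n^2
= -13.6 * 3^2 / 4^2
= -13.6 * 9 / 16
= -7.65 eV

-7.65


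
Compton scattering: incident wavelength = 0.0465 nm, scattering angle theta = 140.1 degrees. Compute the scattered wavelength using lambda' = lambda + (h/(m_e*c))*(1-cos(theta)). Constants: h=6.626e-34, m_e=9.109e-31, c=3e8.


Compton wavelength: h/(m_e*c) = 2.4247e-12 m
d_lambda = 2.4247e-12 * (1 - cos(140.1 deg))
= 2.4247e-12 * 1.767165
= 4.2849e-12 m = 0.004285 nm
lambda' = 0.0465 + 0.004285
= 0.050785 nm

0.050785


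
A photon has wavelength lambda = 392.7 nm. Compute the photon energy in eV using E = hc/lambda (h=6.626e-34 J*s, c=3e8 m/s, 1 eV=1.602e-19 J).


E = hc / lambda
= (6.626e-34)(3e8) / (392.7e-9)
= 1.9878e-25 / 3.9270e-07
= 5.0619e-19 J
Converting to eV: 5.0619e-19 / 1.602e-19
= 3.1597 eV

3.1597


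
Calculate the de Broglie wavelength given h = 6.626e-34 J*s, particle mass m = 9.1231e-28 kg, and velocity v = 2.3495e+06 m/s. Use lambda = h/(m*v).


lambda = h / (m * v)
= 6.626e-34 / (9.1231e-28 * 2.3495e+06)
= 6.626e-34 / 2.1435e-21
= 3.0912e-13 m

3.0912e-13


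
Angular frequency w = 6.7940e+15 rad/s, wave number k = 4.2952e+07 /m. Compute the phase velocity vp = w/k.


vp = w / k
= 6.7940e+15 / 4.2952e+07
= 1.5818e+08 m/s

1.5818e+08


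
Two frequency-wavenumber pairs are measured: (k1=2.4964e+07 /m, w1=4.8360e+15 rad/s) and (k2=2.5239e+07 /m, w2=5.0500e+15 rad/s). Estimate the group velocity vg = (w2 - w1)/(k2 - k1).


vg = (w2 - w1) / (k2 - k1)
= (5.0500e+15 - 4.8360e+15) / (2.5239e+07 - 2.4964e+07)
= 2.1400e+14 / 2.7500e+05
= 7.7818e+08 m/s

7.7818e+08


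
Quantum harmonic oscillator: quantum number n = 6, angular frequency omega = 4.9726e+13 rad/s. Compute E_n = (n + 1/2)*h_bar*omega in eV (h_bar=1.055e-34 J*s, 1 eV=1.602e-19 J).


E = (n + 1/2) * h_bar * omega
= (6 + 0.5) * 1.055e-34 * 4.9726e+13
= 6.5 * 5.2461e-21
= 3.4100e-20 J
= 0.2129 eV

0.2129


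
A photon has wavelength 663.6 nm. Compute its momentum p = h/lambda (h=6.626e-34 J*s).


p = h / lambda
= 6.626e-34 / (663.6e-9)
= 6.626e-34 / 6.6360e-07
= 9.9849e-28 kg*m/s

9.9849e-28


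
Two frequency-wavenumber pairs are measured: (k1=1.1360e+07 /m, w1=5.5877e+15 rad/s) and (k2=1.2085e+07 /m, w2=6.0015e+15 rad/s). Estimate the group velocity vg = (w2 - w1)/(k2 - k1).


vg = (w2 - w1) / (k2 - k1)
= (6.0015e+15 - 5.5877e+15) / (1.2085e+07 - 1.1360e+07)
= 4.1380e+14 / 7.2500e+05
= 5.7076e+08 m/s

5.7076e+08


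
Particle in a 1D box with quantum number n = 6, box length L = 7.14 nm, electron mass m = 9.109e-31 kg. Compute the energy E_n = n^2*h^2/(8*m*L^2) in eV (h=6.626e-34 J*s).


E = n^2 * h^2 / (8 * m * L^2)
= 6^2 * (6.626e-34)^2 / (8 * 9.109e-31 * (7.14e-9)^2)
= 36 * 4.3904e-67 / (8 * 9.109e-31 * 5.0980e-17)
= 4.2545e-20 J
= 0.2656 eV

0.2656


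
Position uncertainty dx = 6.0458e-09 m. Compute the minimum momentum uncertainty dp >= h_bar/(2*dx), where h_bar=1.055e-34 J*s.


dp = h_bar / (2 * dx)
= 1.055e-34 / (2 * 6.0458e-09)
= 1.055e-34 / 1.2092e-08
= 8.7251e-27 kg*m/s

8.7251e-27


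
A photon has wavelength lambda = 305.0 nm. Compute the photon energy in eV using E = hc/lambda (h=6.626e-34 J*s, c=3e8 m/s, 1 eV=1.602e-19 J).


E = hc / lambda
= (6.626e-34)(3e8) / (305.0e-9)
= 1.9878e-25 / 3.0500e-07
= 6.5174e-19 J
Converting to eV: 6.5174e-19 / 1.602e-19
= 4.0683 eV

4.0683


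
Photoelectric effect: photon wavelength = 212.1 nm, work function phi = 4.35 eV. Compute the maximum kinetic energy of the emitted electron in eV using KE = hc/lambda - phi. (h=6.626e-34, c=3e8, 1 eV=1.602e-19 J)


E_photon = hc / lambda
= (6.626e-34)(3e8) / (212.1e-9)
= 9.3720e-19 J
= 5.8502 eV
KE = E_photon - phi
= 5.8502 - 4.35
= 1.5002 eV

1.5002


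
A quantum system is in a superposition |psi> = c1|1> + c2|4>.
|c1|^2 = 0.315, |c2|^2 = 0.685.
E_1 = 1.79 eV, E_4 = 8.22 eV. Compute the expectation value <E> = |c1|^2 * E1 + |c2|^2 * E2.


<E> = |c1|^2 * E1 + |c2|^2 * E2
= 0.315 * 1.79 + 0.685 * 8.22
= 0.5638 + 5.6307
= 6.1946 eV

6.1946


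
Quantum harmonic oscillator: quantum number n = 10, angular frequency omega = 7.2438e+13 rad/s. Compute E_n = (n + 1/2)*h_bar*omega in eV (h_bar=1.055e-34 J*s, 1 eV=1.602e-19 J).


E = (n + 1/2) * h_bar * omega
= (10 + 0.5) * 1.055e-34 * 7.2438e+13
= 10.5 * 7.6422e-21
= 8.0243e-20 J
= 0.5009 eV

0.5009


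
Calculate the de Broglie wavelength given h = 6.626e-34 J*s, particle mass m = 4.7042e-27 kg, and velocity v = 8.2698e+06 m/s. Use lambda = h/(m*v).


lambda = h / (m * v)
= 6.626e-34 / (4.7042e-27 * 8.2698e+06)
= 6.626e-34 / 3.8903e-20
= 1.7032e-14 m

1.7032e-14


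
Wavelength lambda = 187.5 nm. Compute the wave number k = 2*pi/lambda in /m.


k = 2 * pi / lambda
= 6.2832 / (187.5e-9)
= 6.2832 / 1.8750e-07
= 3.3510e+07 /m

3.3510e+07


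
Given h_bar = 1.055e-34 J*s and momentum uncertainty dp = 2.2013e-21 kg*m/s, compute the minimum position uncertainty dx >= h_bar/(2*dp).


dx = h_bar / (2 * dp)
= 1.055e-34 / (2 * 2.2013e-21)
= 1.055e-34 / 4.4026e-21
= 2.3963e-14 m

2.3963e-14


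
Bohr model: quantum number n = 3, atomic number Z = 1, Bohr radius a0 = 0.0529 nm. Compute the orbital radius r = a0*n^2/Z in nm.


r = a0 * n^2 / Z
= 0.0529 * 3^2 / 1
= 0.0529 * 9 / 1
= 0.4761 nm

0.4761


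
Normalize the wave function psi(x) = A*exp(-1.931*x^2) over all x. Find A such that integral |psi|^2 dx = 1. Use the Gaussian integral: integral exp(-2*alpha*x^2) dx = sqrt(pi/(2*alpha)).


integral |psi|^2 dx = A^2 * sqrt(pi/(2*alpha)) = 1
A^2 = sqrt(2*alpha/pi)
= sqrt(2 * 1.931 / pi)
= 1.108744
A = sqrt(1.108744)
= 1.053

1.053


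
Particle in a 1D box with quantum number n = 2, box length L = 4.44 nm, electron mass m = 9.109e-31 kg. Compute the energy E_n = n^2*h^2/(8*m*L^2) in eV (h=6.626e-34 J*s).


E = n^2 * h^2 / (8 * m * L^2)
= 2^2 * (6.626e-34)^2 / (8 * 9.109e-31 * (4.44e-9)^2)
= 4 * 4.3904e-67 / (8 * 9.109e-31 * 1.9714e-17)
= 1.2225e-20 J
= 0.0763 eV

0.0763


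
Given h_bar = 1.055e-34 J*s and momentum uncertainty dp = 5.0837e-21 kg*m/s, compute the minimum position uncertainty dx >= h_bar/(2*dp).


dx = h_bar / (2 * dp)
= 1.055e-34 / (2 * 5.0837e-21)
= 1.055e-34 / 1.0167e-20
= 1.0376e-14 m

1.0376e-14


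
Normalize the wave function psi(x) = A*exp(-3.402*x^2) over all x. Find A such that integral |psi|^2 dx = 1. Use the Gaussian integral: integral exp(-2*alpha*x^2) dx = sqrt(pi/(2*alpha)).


integral |psi|^2 dx = A^2 * sqrt(pi/(2*alpha)) = 1
A^2 = sqrt(2*alpha/pi)
= sqrt(2 * 3.402 / pi)
= 1.471659
A = sqrt(1.471659)
= 1.2131

1.2131


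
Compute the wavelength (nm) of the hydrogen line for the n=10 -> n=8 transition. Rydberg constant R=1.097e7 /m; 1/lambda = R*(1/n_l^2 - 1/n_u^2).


1/lambda = R * (1/n_l^2 - 1/n_u^2)
= 1.097e7 * (1/8^2 - 1/10^2)
= 1.097e7 * (0.015625 - 0.01)
= 1.097e7 * 0.005625
= 6.1706e+04 /m
lambda = 1 / 6.1706e+04 = 16205.8138 nm

16205.8138


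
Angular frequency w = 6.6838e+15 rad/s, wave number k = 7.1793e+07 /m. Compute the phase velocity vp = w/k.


vp = w / k
= 6.6838e+15 / 7.1793e+07
= 9.3098e+07 m/s

9.3098e+07


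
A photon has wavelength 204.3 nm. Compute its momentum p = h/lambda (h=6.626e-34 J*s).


p = h / lambda
= 6.626e-34 / (204.3e-9)
= 6.626e-34 / 2.0430e-07
= 3.2433e-27 kg*m/s

3.2433e-27


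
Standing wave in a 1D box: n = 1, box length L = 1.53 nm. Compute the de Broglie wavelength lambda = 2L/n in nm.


lambda = 2L / n
= 2 * 1.53 / 1
= 3.06 / 1
= 3.06 nm

3.06


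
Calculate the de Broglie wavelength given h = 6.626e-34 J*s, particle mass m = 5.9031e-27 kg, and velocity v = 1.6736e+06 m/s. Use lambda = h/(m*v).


lambda = h / (m * v)
= 6.626e-34 / (5.9031e-27 * 1.6736e+06)
= 6.626e-34 / 9.8794e-21
= 6.7069e-14 m

6.7069e-14


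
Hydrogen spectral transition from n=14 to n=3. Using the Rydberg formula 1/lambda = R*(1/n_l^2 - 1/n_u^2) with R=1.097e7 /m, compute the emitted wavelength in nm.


1/lambda = R * (1/n_l^2 - 1/n_u^2)
= 1.097e7 * (1/3^2 - 1/14^2)
= 1.097e7 * (0.111111 - 0.005102)
= 1.097e7 * 0.106009
= 1.1629e+06 /m
lambda = 1 / 1.1629e+06 = 859.9047 nm

859.9047


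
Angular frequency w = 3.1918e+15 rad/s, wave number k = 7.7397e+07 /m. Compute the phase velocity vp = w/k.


vp = w / k
= 3.1918e+15 / 7.7397e+07
= 4.1239e+07 m/s

4.1239e+07


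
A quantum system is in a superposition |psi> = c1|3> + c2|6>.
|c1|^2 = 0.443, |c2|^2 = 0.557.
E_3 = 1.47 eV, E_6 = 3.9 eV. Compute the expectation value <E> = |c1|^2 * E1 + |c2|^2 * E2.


<E> = |c1|^2 * E1 + |c2|^2 * E2
= 0.443 * 1.47 + 0.557 * 3.9
= 0.6512 + 2.1723
= 2.8235 eV

2.8235


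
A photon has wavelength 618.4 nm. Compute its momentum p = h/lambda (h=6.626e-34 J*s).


p = h / lambda
= 6.626e-34 / (618.4e-9)
= 6.626e-34 / 6.1840e-07
= 1.0715e-27 kg*m/s

1.0715e-27


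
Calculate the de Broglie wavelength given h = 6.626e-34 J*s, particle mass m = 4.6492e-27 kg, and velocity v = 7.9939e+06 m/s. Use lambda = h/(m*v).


lambda = h / (m * v)
= 6.626e-34 / (4.6492e-27 * 7.9939e+06)
= 6.626e-34 / 3.7165e-20
= 1.7828e-14 m

1.7828e-14


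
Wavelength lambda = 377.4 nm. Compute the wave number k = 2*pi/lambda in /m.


k = 2 * pi / lambda
= 6.2832 / (377.4e-9)
= 6.2832 / 3.7740e-07
= 1.6649e+07 /m

1.6649e+07


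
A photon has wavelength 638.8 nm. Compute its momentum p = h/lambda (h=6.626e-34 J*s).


p = h / lambda
= 6.626e-34 / (638.8e-9)
= 6.626e-34 / 6.3880e-07
= 1.0373e-27 kg*m/s

1.0373e-27


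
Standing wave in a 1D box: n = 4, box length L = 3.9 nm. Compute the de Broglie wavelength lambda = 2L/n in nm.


lambda = 2L / n
= 2 * 3.9 / 4
= 7.8 / 4
= 1.95 nm

1.95


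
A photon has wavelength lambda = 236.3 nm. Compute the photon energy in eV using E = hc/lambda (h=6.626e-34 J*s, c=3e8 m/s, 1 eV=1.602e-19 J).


E = hc / lambda
= (6.626e-34)(3e8) / (236.3e-9)
= 1.9878e-25 / 2.3630e-07
= 8.4122e-19 J
Converting to eV: 8.4122e-19 / 1.602e-19
= 5.2511 eV

5.2511


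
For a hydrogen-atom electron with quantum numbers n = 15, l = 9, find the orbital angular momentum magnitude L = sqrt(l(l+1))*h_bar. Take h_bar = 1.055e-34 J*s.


L = sqrt(l*(l+1)) * h_bar
= sqrt(9 * 10) * 1.055e-34
= sqrt(90) * 1.055e-34
= 9.4868 * 1.055e-34
= 1.0009e-33 J*s

1.0009e-33


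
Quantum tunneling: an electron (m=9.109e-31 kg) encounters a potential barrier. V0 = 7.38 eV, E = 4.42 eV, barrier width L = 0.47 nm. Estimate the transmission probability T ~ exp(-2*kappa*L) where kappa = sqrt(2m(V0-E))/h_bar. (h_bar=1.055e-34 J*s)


V0 - E = 2.96 eV = 4.7419e-19 J
kappa = sqrt(2 * m * (V0-E)) / h_bar
= sqrt(2 * 9.109e-31 * 4.7419e-19) / 1.055e-34
= 8.8100e+09 /m
2*kappa*L = 2 * 8.8100e+09 * 0.47e-9
= 8.2814
T = exp(-8.2814) = 2.531869e-04

2.531869e-04


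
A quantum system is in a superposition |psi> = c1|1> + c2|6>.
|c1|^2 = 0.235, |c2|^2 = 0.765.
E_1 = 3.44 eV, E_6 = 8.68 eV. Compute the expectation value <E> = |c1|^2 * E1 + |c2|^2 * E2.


<E> = |c1|^2 * E1 + |c2|^2 * E2
= 0.235 * 3.44 + 0.765 * 8.68
= 0.8084 + 6.6402
= 7.4486 eV

7.4486


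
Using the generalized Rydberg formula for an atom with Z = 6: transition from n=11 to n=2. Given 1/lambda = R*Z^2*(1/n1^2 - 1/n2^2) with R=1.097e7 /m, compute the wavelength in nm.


1/lambda = R * Z^2 * (1/n1^2 - 1/n2^2)
= 1.097e7 * 6^2 * (1/2^2 - 1/11^2)
= 1.097e7 * 36 * (0.25 - 0.008264)
= 9.5466e+07 /m
lambda = 1 / 9.5466e+07
= 10.4749 nm

10.4749


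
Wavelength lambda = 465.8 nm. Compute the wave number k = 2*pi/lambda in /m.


k = 2 * pi / lambda
= 6.2832 / (465.8e-9)
= 6.2832 / 4.6580e-07
= 1.3489e+07 /m

1.3489e+07


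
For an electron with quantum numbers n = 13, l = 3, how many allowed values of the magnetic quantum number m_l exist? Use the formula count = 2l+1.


m_l ranges from -l to +l in integer steps
So m_l goes from -3 to +3
Count = 2l + 1 = 2*3 + 1
= 7

7


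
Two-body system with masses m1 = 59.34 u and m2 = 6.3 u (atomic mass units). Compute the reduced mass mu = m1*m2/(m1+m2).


mu = m1 * m2 / (m1 + m2)
= 59.34 * 6.3 / (59.34 + 6.3)
= 373.842 / 65.64
= 5.6953 u

5.6953


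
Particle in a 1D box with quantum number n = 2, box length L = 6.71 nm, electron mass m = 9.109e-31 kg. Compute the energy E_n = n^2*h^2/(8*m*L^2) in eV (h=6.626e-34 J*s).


E = n^2 * h^2 / (8 * m * L^2)
= 2^2 * (6.626e-34)^2 / (8 * 9.109e-31 * (6.71e-9)^2)
= 4 * 4.3904e-67 / (8 * 9.109e-31 * 4.5024e-17)
= 5.3525e-21 J
= 0.0334 eV

0.0334


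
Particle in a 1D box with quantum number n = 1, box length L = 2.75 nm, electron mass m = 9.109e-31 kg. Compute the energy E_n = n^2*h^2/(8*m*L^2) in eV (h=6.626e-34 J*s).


E = n^2 * h^2 / (8 * m * L^2)
= 1^2 * (6.626e-34)^2 / (8 * 9.109e-31 * (2.75e-9)^2)
= 1 * 4.3904e-67 / (8 * 9.109e-31 * 7.5625e-18)
= 7.9667e-21 J
= 0.0497 eV

0.0497


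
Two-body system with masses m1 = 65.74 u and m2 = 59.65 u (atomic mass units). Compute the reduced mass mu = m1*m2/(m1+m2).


mu = m1 * m2 / (m1 + m2)
= 65.74 * 59.65 / (65.74 + 59.65)
= 3921.391 / 125.39
= 31.2736 u

31.2736


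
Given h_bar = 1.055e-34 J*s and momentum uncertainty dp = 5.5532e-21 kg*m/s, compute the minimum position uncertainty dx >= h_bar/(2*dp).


dx = h_bar / (2 * dp)
= 1.055e-34 / (2 * 5.5532e-21)
= 1.055e-34 / 1.1106e-20
= 9.4990e-15 m

9.4990e-15


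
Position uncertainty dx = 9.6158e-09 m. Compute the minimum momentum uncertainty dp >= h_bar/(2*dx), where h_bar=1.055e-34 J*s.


dp = h_bar / (2 * dx)
= 1.055e-34 / (2 * 9.6158e-09)
= 1.055e-34 / 1.9232e-08
= 5.4858e-27 kg*m/s

5.4858e-27


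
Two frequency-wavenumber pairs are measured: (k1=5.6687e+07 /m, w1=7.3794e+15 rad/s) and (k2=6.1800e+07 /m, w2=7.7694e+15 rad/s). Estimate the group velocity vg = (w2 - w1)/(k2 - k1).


vg = (w2 - w1) / (k2 - k1)
= (7.7694e+15 - 7.3794e+15) / (6.1800e+07 - 5.6687e+07)
= 3.9000e+14 / 5.1130e+06
= 7.6276e+07 m/s

7.6276e+07


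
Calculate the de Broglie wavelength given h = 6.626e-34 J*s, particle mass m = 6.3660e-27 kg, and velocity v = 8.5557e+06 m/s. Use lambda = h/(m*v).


lambda = h / (m * v)
= 6.626e-34 / (6.3660e-27 * 8.5557e+06)
= 6.626e-34 / 5.4466e-20
= 1.2165e-14 m

1.2165e-14


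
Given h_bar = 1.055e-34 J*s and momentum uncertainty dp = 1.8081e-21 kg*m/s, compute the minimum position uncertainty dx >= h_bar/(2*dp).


dx = h_bar / (2 * dp)
= 1.055e-34 / (2 * 1.8081e-21)
= 1.055e-34 / 3.6162e-21
= 2.9174e-14 m

2.9174e-14


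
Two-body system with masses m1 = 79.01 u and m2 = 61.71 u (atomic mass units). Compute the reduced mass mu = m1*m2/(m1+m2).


mu = m1 * m2 / (m1 + m2)
= 79.01 * 61.71 / (79.01 + 61.71)
= 4875.7071 / 140.72
= 34.6483 u

34.6483


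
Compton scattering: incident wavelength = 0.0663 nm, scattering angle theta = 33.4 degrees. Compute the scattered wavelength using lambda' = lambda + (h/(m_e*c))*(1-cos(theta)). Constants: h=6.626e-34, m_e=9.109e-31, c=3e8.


Compton wavelength: h/(m_e*c) = 2.4247e-12 m
d_lambda = 2.4247e-12 * (1 - cos(33.4 deg))
= 2.4247e-12 * 0.165152
= 4.0045e-13 m = 0.0004 nm
lambda' = 0.0663 + 0.0004
= 0.0667 nm

0.0667


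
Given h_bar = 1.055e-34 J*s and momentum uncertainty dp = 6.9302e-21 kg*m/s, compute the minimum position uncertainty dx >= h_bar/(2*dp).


dx = h_bar / (2 * dp)
= 1.055e-34 / (2 * 6.9302e-21)
= 1.055e-34 / 1.3860e-20
= 7.6116e-15 m

7.6116e-15


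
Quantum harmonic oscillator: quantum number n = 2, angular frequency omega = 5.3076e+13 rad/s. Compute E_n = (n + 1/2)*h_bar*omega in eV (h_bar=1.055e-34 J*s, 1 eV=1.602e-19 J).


E = (n + 1/2) * h_bar * omega
= (2 + 0.5) * 1.055e-34 * 5.3076e+13
= 2.5 * 5.5995e-21
= 1.3999e-20 J
= 0.0874 eV

0.0874


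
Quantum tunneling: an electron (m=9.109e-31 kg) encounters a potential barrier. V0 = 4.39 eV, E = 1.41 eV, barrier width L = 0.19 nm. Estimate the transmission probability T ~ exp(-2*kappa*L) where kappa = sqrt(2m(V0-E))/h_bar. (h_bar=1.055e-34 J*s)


V0 - E = 2.98 eV = 4.7740e-19 J
kappa = sqrt(2 * m * (V0-E)) / h_bar
= sqrt(2 * 9.109e-31 * 4.7740e-19) / 1.055e-34
= 8.8397e+09 /m
2*kappa*L = 2 * 8.8397e+09 * 0.19e-9
= 3.3591
T = exp(-3.3591) = 3.476709e-02

3.476709e-02


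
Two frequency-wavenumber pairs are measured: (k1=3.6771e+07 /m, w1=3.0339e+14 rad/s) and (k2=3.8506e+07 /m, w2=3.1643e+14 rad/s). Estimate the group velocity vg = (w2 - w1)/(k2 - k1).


vg = (w2 - w1) / (k2 - k1)
= (3.1643e+14 - 3.0339e+14) / (3.8506e+07 - 3.6771e+07)
= 1.3040e+13 / 1.7350e+06
= 7.5159e+06 m/s

7.5159e+06


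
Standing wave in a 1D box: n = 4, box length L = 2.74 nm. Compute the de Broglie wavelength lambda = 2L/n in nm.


lambda = 2L / n
= 2 * 2.74 / 4
= 5.48 / 4
= 1.37 nm

1.37


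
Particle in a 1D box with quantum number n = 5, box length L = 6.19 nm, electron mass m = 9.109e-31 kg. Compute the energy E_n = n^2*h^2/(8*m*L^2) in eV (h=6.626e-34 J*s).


E = n^2 * h^2 / (8 * m * L^2)
= 5^2 * (6.626e-34)^2 / (8 * 9.109e-31 * (6.19e-9)^2)
= 25 * 4.3904e-67 / (8 * 9.109e-31 * 3.8316e-17)
= 3.9310e-20 J
= 0.2454 eV

0.2454


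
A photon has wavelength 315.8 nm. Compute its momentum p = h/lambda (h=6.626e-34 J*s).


p = h / lambda
= 6.626e-34 / (315.8e-9)
= 6.626e-34 / 3.1580e-07
= 2.0982e-27 kg*m/s

2.0982e-27


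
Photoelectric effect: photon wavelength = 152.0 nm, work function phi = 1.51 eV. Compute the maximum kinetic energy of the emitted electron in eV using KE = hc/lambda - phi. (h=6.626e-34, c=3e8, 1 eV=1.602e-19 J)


E_photon = hc / lambda
= (6.626e-34)(3e8) / (152.0e-9)
= 1.3078e-18 J
= 8.1633 eV
KE = E_photon - phi
= 8.1633 - 1.51
= 6.6533 eV

6.6533


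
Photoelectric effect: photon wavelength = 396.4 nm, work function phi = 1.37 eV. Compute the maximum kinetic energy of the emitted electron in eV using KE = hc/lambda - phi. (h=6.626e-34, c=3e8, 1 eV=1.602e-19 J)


E_photon = hc / lambda
= (6.626e-34)(3e8) / (396.4e-9)
= 5.0146e-19 J
= 3.1302 eV
KE = E_photon - phi
= 3.1302 - 1.37
= 1.7602 eV

1.7602


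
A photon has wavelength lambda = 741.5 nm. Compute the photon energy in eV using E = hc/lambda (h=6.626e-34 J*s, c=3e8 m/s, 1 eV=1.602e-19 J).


E = hc / lambda
= (6.626e-34)(3e8) / (741.5e-9)
= 1.9878e-25 / 7.4150e-07
= 2.6808e-19 J
Converting to eV: 2.6808e-19 / 1.602e-19
= 1.6734 eV

1.6734


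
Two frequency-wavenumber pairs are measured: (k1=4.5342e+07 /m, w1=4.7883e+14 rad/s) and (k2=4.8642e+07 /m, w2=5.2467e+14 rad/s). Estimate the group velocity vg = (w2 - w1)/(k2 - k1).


vg = (w2 - w1) / (k2 - k1)
= (5.2467e+14 - 4.7883e+14) / (4.8642e+07 - 4.5342e+07)
= 4.5840e+13 / 3.3000e+06
= 1.3891e+07 m/s

1.3891e+07


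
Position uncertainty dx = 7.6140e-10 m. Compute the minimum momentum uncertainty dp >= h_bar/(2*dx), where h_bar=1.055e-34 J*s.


dp = h_bar / (2 * dx)
= 1.055e-34 / (2 * 7.6140e-10)
= 1.055e-34 / 1.5228e-09
= 6.9280e-26 kg*m/s

6.9280e-26


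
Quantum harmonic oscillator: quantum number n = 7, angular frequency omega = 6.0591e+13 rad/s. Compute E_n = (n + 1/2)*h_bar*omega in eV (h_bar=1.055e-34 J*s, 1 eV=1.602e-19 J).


E = (n + 1/2) * h_bar * omega
= (7 + 0.5) * 1.055e-34 * 6.0591e+13
= 7.5 * 6.3924e-21
= 4.7943e-20 J
= 0.2993 eV

0.2993


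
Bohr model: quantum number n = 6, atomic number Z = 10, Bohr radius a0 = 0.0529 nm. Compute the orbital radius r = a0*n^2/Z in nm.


r = a0 * n^2 / Z
= 0.0529 * 6^2 / 10
= 0.0529 * 36 / 10
= 0.1904 nm

0.1904


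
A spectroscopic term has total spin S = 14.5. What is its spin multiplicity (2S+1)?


Spin multiplicity = 2S + 1
= 2 * 14.5 + 1
= 29.0 + 1
= 30

30


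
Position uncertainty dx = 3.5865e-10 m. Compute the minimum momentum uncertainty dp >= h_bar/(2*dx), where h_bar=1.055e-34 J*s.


dp = h_bar / (2 * dx)
= 1.055e-34 / (2 * 3.5865e-10)
= 1.055e-34 / 7.1730e-10
= 1.4708e-25 kg*m/s

1.4708e-25


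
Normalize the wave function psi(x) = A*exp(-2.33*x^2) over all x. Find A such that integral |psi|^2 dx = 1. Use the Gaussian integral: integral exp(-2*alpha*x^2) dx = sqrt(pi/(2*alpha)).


integral |psi|^2 dx = A^2 * sqrt(pi/(2*alpha)) = 1
A^2 = sqrt(2*alpha/pi)
= sqrt(2 * 2.33 / pi)
= 1.217918
A = sqrt(1.217918)
= 1.1036

1.1036


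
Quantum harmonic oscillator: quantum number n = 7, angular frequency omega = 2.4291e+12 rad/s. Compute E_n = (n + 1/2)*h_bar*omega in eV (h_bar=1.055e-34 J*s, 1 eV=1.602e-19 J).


E = (n + 1/2) * h_bar * omega
= (7 + 0.5) * 1.055e-34 * 2.4291e+12
= 7.5 * 2.5627e-22
= 1.9220e-21 J
= 0.012 eV

0.012


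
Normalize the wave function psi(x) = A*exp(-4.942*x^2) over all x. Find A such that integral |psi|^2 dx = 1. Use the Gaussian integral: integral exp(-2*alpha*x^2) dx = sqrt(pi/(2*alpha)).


integral |psi|^2 dx = A^2 * sqrt(pi/(2*alpha)) = 1
A^2 = sqrt(2*alpha/pi)
= sqrt(2 * 4.942 / pi)
= 1.773746
A = sqrt(1.773746)
= 1.3318

1.3318


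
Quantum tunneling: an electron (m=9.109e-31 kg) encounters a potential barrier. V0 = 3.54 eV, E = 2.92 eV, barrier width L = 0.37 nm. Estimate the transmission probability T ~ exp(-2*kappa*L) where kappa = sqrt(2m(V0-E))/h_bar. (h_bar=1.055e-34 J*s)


V0 - E = 0.62 eV = 9.9324e-20 J
kappa = sqrt(2 * m * (V0-E)) / h_bar
= sqrt(2 * 9.109e-31 * 9.9324e-20) / 1.055e-34
= 4.0320e+09 /m
2*kappa*L = 2 * 4.0320e+09 * 0.37e-9
= 2.9837
T = exp(-2.9837) = 5.060471e-02

5.060471e-02


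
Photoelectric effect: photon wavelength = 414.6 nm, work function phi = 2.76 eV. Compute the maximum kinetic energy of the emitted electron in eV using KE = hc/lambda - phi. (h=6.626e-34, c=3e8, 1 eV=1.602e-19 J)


E_photon = hc / lambda
= (6.626e-34)(3e8) / (414.6e-9)
= 4.7945e-19 J
= 2.9928 eV
KE = E_photon - phi
= 2.9928 - 2.76
= 0.2328 eV

0.2328


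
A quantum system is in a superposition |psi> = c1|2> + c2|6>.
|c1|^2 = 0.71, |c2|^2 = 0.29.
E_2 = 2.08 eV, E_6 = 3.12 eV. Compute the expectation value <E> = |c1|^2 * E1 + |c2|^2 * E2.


<E> = |c1|^2 * E1 + |c2|^2 * E2
= 0.71 * 2.08 + 0.29 * 3.12
= 1.4768 + 0.9048
= 2.3816 eV

2.3816


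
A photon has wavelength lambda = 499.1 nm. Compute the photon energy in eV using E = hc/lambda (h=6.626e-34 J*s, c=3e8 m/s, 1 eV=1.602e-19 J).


E = hc / lambda
= (6.626e-34)(3e8) / (499.1e-9)
= 1.9878e-25 / 4.9910e-07
= 3.9828e-19 J
Converting to eV: 3.9828e-19 / 1.602e-19
= 2.4861 eV

2.4861


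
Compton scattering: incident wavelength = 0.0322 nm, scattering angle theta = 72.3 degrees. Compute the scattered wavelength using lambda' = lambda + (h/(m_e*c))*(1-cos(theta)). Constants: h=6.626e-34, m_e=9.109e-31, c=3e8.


Compton wavelength: h/(m_e*c) = 2.4247e-12 m
d_lambda = 2.4247e-12 * (1 - cos(72.3 deg))
= 2.4247e-12 * 0.695967
= 1.6875e-12 m = 0.001688 nm
lambda' = 0.0322 + 0.001688
= 0.033888 nm

0.033888


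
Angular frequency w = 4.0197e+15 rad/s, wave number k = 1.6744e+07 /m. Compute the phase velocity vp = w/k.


vp = w / k
= 4.0197e+15 / 1.6744e+07
= 2.4007e+08 m/s

2.4007e+08


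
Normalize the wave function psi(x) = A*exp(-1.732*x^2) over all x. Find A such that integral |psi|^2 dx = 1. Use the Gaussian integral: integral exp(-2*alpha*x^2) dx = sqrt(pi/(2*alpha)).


integral |psi|^2 dx = A^2 * sqrt(pi/(2*alpha)) = 1
A^2 = sqrt(2*alpha/pi)
= sqrt(2 * 1.732 / pi)
= 1.05006
A = sqrt(1.05006)
= 1.0247

1.0247


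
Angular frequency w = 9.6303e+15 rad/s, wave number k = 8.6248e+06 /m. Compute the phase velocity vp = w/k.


vp = w / k
= 9.6303e+15 / 8.6248e+06
= 1.1166e+09 m/s

1.1166e+09


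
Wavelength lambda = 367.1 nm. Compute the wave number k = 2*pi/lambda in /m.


k = 2 * pi / lambda
= 6.2832 / (367.1e-9)
= 6.2832 / 3.6710e-07
= 1.7116e+07 /m

1.7116e+07


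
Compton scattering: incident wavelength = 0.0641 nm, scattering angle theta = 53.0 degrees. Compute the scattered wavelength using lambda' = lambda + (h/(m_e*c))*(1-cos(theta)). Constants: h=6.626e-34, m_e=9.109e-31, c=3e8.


Compton wavelength: h/(m_e*c) = 2.4247e-12 m
d_lambda = 2.4247e-12 * (1 - cos(53.0 deg))
= 2.4247e-12 * 0.398185
= 9.6548e-13 m = 0.000965 nm
lambda' = 0.0641 + 0.000965
= 0.065065 nm

0.065065
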